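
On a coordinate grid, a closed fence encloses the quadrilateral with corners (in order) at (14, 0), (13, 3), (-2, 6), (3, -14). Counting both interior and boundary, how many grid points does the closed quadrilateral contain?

172

Using the shoelace formula, 2A = |[14·3 − 13·0] + [13·6 − (-2)·3] + [(-2)·(-14) − 3·6] + [3·0 − 14·(-14)]| = 332, so the area is 166.
The number of boundary lattice points is Σ gcd(|Δx|,|Δy|) = gcd(1,3) + gcd(15,3) + gcd(5,20) + gcd(11,14) = 1+3+5+1 = 10.
Pick's theorem gives I = A − B/2 + 1 = 166 − 10/2 + 1 = 162, so the closed region contains I + B = 162 + 10 = 172 lattice points.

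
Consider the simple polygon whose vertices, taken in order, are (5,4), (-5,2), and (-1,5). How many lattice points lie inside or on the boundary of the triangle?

14

Using the shoelace formula, 2A = |(5·2 − (-5)·4) + ((-5)·5 − (-1)·2) + ((-1)·4 − 5·5)| = 22, so the area is 11.
Along each edge there are gcd(|Δx|,|Δy|)+1 lattice points, so counting each shared vertex once the boundary has gcd(10,2) + gcd(4,3) + gcd(6,1) = 2+1+1 = 4.
Pick's theorem gives I = A − B/2 + 1 = 11 − 4/2 + 1 = 10, so the closed region contains I + B = 10 + 4 = 14 lattice points.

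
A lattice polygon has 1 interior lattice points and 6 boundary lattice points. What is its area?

3

Pick's theorem states A = I + B/2 − 1, so A = 1 + 6/2 − 1 = 3.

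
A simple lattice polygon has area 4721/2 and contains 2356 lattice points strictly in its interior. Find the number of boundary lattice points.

11

Pick's theorem gives A = I + B/2 − 1, so B = 2(A − I + 1) = 2(4721/2 − 2356 + 1) = 11.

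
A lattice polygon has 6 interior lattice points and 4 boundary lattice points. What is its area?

Pick's theorem states A = I + B/2 − 1, so A = 6 + 4/2 − 1 = 7.

7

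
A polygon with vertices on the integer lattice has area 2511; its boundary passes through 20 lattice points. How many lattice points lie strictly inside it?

2502

Pick's theorem A = I + B/2 − 1 rearranges to I = A − B/2 + 1 = 2511 − 20/2 + 1 = 2502.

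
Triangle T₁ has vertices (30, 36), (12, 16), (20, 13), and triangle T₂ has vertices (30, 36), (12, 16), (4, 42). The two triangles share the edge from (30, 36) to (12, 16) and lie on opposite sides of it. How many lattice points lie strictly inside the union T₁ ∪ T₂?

The union is the simple quadrilateral with vertices (30, 36), (20, 13), (12, 16), (4, 42) in order.
The shoelace formula gives twice the area as |[30·13 − 20·36] + [20·16 − 12·13] + [12·42 − 4·16] + [4·36 − 30·42]| = 842, so the area is 421.
Summing gcd(|Δx|,|Δy|) over the edges gives the boundary count: gcd(10,23) + gcd(8,3) + gcd(8,26) + gcd(26,6) = 1+1+2+2 = 6.
By Pick's theorem I = A − B/2 + 1 = 421 − 6/2 + 1 = 419.

419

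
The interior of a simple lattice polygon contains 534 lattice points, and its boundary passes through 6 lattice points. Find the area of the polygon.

536

Pick's theorem states A = I + B/2 − 1, so A = 534 + 6/2 − 1 = 536.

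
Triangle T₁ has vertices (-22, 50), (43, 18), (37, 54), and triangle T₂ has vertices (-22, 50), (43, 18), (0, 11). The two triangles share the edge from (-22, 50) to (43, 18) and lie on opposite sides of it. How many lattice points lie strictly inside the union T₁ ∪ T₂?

1986

The union is the simple quadrilateral with vertices (-22, 50), (37, 54), (43, 18), (0, 11) in order.
By the shoelace formula, twice the signed area is |[(-22)·54 − 37·50] + [37·18 − 43·54] + [43·11 − 0·18] + [0·50 − (-22)·11]| = 3979, so the area is 1989.5.
The number of boundary lattice points is Σ gcd(|Δx|,|Δy|) = gcd(59,4) + gcd(6,36) + gcd(43,7) + gcd(22,39) = 1+6+1+1 = 9.
By Pick's theorem I = A − B/2 + 1 = 1989.5 − 9/2 + 1 = 1986.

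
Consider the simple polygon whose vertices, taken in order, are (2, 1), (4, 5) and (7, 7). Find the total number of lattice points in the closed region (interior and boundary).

By the shoelace formula, twice the signed area is |(2·5 − 4·1) + (4·7 − 7·5) + (7·1 − 2·7)| = 8, so the area is 4.
The number of boundary lattice points is Σ gcd(|Δx|,|Δy|) = gcd(2,4) + gcd(3,2) + gcd(5,6) = 2+1+1 = 4.
Pick's theorem gives I = A − B/2 + 1 = 4 − 4/2 + 1 = 3, so the closed region contains I + B = 3 + 4 = 7 lattice points.

7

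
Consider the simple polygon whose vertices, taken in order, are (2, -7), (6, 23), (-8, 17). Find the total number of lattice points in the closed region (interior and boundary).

202

By the shoelace formula, twice the signed area is |(2·23 − 6·(-7)) + (6·17 − (-8)·23) + ((-8)·(-7) − 2·17)| = 396, so the area is 198.
Summing gcd(|Δx|,|Δy|) over the edges gives the boundary count: gcd(4,30) + gcd(14,6) + gcd(10,24) = 2+2+2 = 6.
Pick's theorem gives I = A − B/2 + 1 = 198 − 6/2 + 1 = 196, so the closed region contains I + B = 196 + 6 = 202 lattice points.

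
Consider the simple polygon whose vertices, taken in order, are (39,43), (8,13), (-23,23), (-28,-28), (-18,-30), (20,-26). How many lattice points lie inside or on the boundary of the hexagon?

2611

By the shoelace formula, twice the signed area is |[39·13 − 8·43] + [8·23 − (-23)·13] + [(-23)·(-28) − (-28)·23] + [(-28)·(-30) − (-18)·(-28)] + [(-18)·(-26) − 20·(-30)] + [20·43 − 39·(-26)]| = 5212, so the area is 2606.
Along each edge there are gcd(|Δx|,|Δy|)+1 lattice points, so counting each shared vertex once the boundary has gcd(31,30) + gcd(31,10) + gcd(5,51) + gcd(10,2) + gcd(38,4) + gcd(19,69) = 1+1+1+2+2+1 = 8.
Pick's theorem gives I = A − B/2 + 1 = 2606 − 8/2 + 1 = 2603, so the closed region contains I + B = 2603 + 8 = 2611 lattice points.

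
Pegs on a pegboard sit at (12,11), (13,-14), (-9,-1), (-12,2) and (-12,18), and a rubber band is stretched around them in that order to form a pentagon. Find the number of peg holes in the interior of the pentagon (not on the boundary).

The shoelace formula gives twice the area as |(12·(-14) − 13·11) + (13·(-1) − (-9)·(-14)) + ((-9)·2 − (-12)·(-1)) + ((-12)·18 − (-12)·2) + ((-12)·11 − 12·18)| = 1020, so the area is 510.
Along each edge there are gcd(|Δx|,|Δy|)+1 lattice points, so counting each shared vertex once the boundary has gcd(1,25) + gcd(22,13) + gcd(3,3) + gcd(0,16) + gcd(24,7) = 1+1+3+16+1 = 22.
Pick's theorem gives I = A − B/2 + 1 = 510 − 22/2 + 1 = 500.

500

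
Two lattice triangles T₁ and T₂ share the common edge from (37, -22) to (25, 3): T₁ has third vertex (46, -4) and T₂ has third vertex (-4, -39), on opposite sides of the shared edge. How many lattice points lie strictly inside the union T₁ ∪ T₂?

The union is the simple quadrilateral with vertices (37, -22), (46, -4), (25, 3), (-4, -39) in order.
By the shoelace formula, twice the signed area is |[37·(-4) − 46·(-22)] + [46·3 − 25·(-4)] + [25·(-39) − (-4)·3] + [(-4)·(-22) − 37·(-39)]| = 1670, so the area is 835.
Summing gcd(|Δx|,|Δy|) over the edges gives the boundary count: gcd(9,18) + gcd(21,7) + gcd(29,42) + gcd(41,17) = 9+7+1+1 = 18.
By Pick's theorem I = A − B/2 + 1 = 835 − 18/2 + 1 = 827.

827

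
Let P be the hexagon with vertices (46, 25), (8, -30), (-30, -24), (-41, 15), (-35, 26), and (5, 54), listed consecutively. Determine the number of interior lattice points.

4509

The shoelace formula gives twice the area as |[46·(-30) − 8·25] + [8·(-24) − (-30)·(-30)] + [(-30)·15 − (-41)·(-24)] + [(-41)·26 − (-35)·15] + [(-35)·54 − 5·26] + [5·25 − 46·54]| = 9026, so the area is 4513.
The number of boundary lattice points is Σ gcd(|Δx|,|Δy|) = gcd(38,55) + gcd(38,6) + gcd(11,39) + gcd(6,11) + gcd(40,28) + gcd(41,29) = 1+2+1+1+4+1 = 10.
By Pick's theorem A = I + B/2 − 1, so I = 4513 − 10/2 + 1 = 4509.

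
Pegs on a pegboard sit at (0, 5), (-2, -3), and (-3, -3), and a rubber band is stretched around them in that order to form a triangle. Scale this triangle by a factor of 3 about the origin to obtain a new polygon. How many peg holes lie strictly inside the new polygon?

31

The shoelace formula gives twice the area as |(0·(-3) − (-2)·5) + ((-2)·(-3) − (-3)·(-3)) + ((-3)·5 − 0·(-3))| = 8, so the area is 4.
The number of boundary lattice points is Σ gcd(|Δx|,|Δy|) = gcd(2,8) + gcd(1,0) + gcd(3,8) = 2+1+1 = 4.
Scaling by 3 multiplies the area by 3² = 9 (so the new area is 36) and multiplies the boundary lattice-point count by 3, giving 12.
By Pick's theorem, the interior count of the dilated polygon is 36 − 12/2 + 1 = 31.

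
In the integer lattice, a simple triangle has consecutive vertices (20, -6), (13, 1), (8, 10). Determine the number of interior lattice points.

Using the shoelace formula, 2A = |[20·1 − 13·(-6)] + [13·10 − 8·1] + [8·(-6) − 20·10]| = 28, so the area is 14.
Along each edge there are gcd(|Δx|,|Δy|)+1 lattice points, so counting each shared vertex once the boundary has gcd(7,7) + gcd(5,9) + gcd(12,16) = 7+1+4 = 12.
Pick's theorem gives I = A − B/2 + 1 = 14 − 12/2 + 1 = 9.

9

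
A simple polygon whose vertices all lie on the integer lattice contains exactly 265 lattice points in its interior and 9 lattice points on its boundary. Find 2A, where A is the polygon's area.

537

By Pick's theorem, A = I + B/2 − 1 = 265 + 9/2 − 1 = 537/2.
Hence 2A = 537.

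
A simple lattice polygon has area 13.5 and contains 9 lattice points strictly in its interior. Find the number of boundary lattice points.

11

Pick's theorem gives A = I + B/2 − 1, so B = 2(A − I + 1) = 2(13.5 − 9 + 1) = 11.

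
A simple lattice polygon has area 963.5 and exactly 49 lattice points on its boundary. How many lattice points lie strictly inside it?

From Pick's theorem, I = A − B/2 + 1 = 963.5 − 49/2 + 1 = 940.

940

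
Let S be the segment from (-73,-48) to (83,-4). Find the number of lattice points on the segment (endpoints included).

The number of lattice points on a segment between lattice points is gcd(|Δx|,|Δy|) + 1 = gcd(156,44) + 1 = 4 + 1 = 5.

5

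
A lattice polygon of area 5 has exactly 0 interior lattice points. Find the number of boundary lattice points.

Pick's theorem gives A = I + B/2 − 1, so B = 2(A − I + 1) = 2(5 − 0 + 1) = 12.

12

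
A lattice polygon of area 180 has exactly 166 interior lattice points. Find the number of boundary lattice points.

30

Pick's theorem gives A = I + B/2 − 1, so B = 2(A − I + 1) = 2(180 − 166 + 1) = 30.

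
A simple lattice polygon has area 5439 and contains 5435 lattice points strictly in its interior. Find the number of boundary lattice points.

10

Pick's theorem gives A = I + B/2 − 1, so B = 2(A − I + 1) = 2(5439 − 5435 + 1) = 10.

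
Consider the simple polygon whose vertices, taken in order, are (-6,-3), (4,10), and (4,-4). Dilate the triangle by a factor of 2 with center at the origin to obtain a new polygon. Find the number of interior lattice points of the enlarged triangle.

265

The shoelace formula gives twice the area as |((-6)·10 − 4·(-3)) + (4·(-4) − 4·10) + (4·(-3) − (-6)·(-4))| = 140, so the area is 70.
Along each edge there are gcd(|Δx|,|Δy|)+1 lattice points, so counting each shared vertex once the boundary has gcd(10,13) + gcd(0,14) + gcd(10,1) = 1+14+1 = 16.
Scaling by 2 multiplies the area by 2² = 4 (so the new area is 280) and multiplies the boundary lattice-point count by 2, giving 32.
By Pick's theorem, the interior count of the dilated polygon is 280 − 32/2 + 1 = 265.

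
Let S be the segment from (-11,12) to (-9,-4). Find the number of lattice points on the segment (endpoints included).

The number of lattice points on a segment between lattice points is gcd(|Δx|,|Δy|) + 1 = gcd(2,16) + 1 = 2 + 1 = 3.

3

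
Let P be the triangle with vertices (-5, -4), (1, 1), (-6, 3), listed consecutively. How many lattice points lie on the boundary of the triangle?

3

Summing gcd(|Δx|,|Δy|) over the edges gives the boundary count: gcd(6,5) + gcd(7,2) + gcd(1,7) = 1+1+1 = 3.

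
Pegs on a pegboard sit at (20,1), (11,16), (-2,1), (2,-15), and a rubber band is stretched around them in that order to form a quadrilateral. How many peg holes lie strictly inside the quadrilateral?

337

The shoelace formula gives twice the area as |[20·16 − 11·1] + [11·1 − (-2)·16] + [(-2)·(-15) − 2·1] + [2·1 − 20·(-15)]| = 682, so the area is 341.
Summing gcd(|Δx|,|Δy|) over the edges gives the boundary count: gcd(9,15) + gcd(13,15) + gcd(4,16) + gcd(18,16) = 3+1+4+2 = 10.
Pick's theorem gives I = A − B/2 + 1 = 341 − 10/2 + 1 = 337.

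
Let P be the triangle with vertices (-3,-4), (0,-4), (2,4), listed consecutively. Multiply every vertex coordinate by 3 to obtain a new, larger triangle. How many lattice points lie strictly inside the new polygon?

100

By the shoelace formula, twice the signed area is |((-3)·(-4) − 0·(-4)) + (0·4 − 2·(-4)) + (2·(-4) − (-3)·4)| = 24, so the area is 12.
The number of boundary lattice points is Σ gcd(|Δx|,|Δy|) = gcd(3,0) + gcd(2,8) + gcd(5,8) = 3+2+1 = 6.
Scaling by 3 multiplies the area by 3² = 9 (so the new area is 108) and multiplies the boundary lattice-point count by 3, giving 18.
By Pick's theorem, the interior count of the dilated polygon is 108 − 18/2 + 1 = 100.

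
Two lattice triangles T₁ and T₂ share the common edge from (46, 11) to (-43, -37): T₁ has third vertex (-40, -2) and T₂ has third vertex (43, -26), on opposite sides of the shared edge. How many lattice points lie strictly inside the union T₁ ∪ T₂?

The union is the simple quadrilateral with vertices (46, 11), (-40, -2), (-43, -37), (43, -26) in order.
Using the shoelace formula, 2A = |(46·(-2) − (-40)·11) + ((-40)·(-37) − (-43)·(-2)) + ((-43)·(-26) − 43·(-37)) + (43·11 − 46·(-26))| = 6120, so the area is 3060.
The number of boundary lattice points is Σ gcd(|Δx|,|Δy|) = gcd(86,13) + gcd(3,35) + gcd(86,11) + gcd(3,37) = 1+1+1+1 = 4.
By Pick's theorem I = A − B/2 + 1 = 3060 − 4/2 + 1 = 3059.

3059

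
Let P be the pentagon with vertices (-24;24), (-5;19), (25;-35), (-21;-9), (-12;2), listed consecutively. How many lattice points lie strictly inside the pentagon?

By the shoelace formula, twice the signed area is |[(-24)·19 − (-5)·24] + [(-5)·(-35) − 25·19] + [25·(-9) − (-21)·(-35)] + [(-21)·2 − (-12)·(-9)] + [(-12)·24 − (-24)·2]| = 1986, so the area is 993.
The number of boundary lattice points is Σ gcd(|Δx|,|Δy|) = gcd(19,5) + gcd(30,54) + gcd(46,26) + gcd(9,11) + gcd(12,22) = 1+6+2+1+2 = 12.
Pick's theorem gives I = A − B/2 + 1 = 993 − 12/2 + 1 = 988.

988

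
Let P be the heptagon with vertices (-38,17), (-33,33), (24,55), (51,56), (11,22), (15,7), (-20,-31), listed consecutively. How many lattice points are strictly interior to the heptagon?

Using the shoelace formula, 2A = |((-38)·33 − (-33)·17) + ((-33)·55 − 24·33) + (24·56 − 51·55) + (51·22 − 11·56) + (11·7 − 15·22) + (15·(-31) − (-20)·7) + ((-20)·17 − (-38)·(-31))| = 6351, so the area is 3175.5.
Along each edge there are gcd(|Δx|,|Δy|)+1 lattice points, so counting each shared vertex once the boundary has gcd(5,16) + gcd(57,22) + gcd(27,1) + gcd(40,34) + gcd(4,15) + gcd(35,38) + gcd(18,48) = 1+1+1+2+1+1+6 = 13.
By Pick's theorem A = I + B/2 − 1, so I = 3175.5 − 13/2 + 1 = 3170.

3170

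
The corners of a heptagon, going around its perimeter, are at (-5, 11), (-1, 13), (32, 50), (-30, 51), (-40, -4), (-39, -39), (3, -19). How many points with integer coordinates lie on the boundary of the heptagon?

Summing gcd(|Δx|,|Δy|) over the edges gives the boundary count: gcd(4,2) + gcd(33,37) + gcd(62,1) + gcd(10,55) + gcd(1,35) + gcd(42,20) + gcd(8,30) = 2+1+1+5+1+2+2 = 14.

14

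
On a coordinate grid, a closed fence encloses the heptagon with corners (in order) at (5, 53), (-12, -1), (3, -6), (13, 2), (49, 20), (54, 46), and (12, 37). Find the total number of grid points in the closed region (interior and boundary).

The shoelace formula gives twice the area as |[5·(-1) − (-12)·53] + [(-12)·(-6) − 3·(-1)] + [3·2 − 13·(-6)] + [13·20 − 49·2] + [49·46 − 54·20] + [54·37 − 12·46] + [12·53 − 5·37]| = 4023, so the area is 4023/2.
Along each edge there are gcd(|Δx|,|Δy|)+1 lattice points, so counting each shared vertex once the boundary has gcd(17,54) + gcd(15,5) + gcd(10,8) + gcd(36,18) + gcd(5,26) + gcd(42,9) + gcd(7,16) = 1+5+2+18+1+3+1 = 31.
Pick's theorem gives I = A − B/2 + 1 = 4023/2 − 31/2 + 1 = 1997, so the closed region contains I + B = 1997 + 31 = 2028 lattice points.

2028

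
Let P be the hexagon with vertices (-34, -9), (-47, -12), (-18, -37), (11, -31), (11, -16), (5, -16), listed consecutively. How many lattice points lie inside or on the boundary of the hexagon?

By the shoelace formula, twice the signed area is |[(-34)·(-12) − (-47)·(-9)] + [(-47)·(-37) − (-18)·(-12)] + [(-18)·(-31) − 11·(-37)] + [11·(-16) − 11·(-31)] + [11·(-16) − 5·(-16)] + [5·(-9) − (-34)·(-16)]| = 1953, so the area is 976.5.
The number of boundary lattice points is Σ gcd(|Δx|,|Δy|) = gcd(13,3) + gcd(29,25) + gcd(29,6) + gcd(0,15) + gcd(6,0) + gcd(39,7) = 1+1+1+15+6+1 = 25.
Pick's theorem gives I = A − B/2 + 1 = 976.5 − 25/2 + 1 = 965, so the closed region contains I + B = 965 + 25 = 990 lattice points.

990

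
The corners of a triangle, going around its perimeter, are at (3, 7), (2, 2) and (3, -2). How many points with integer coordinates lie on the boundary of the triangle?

11

Along each edge there are gcd(|Δx|,|Δy|)+1 lattice points, so counting each shared vertex once the boundary has gcd(1,5) + gcd(1,4) + gcd(0,9) = 1+1+9 = 11.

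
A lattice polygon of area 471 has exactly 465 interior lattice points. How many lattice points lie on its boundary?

14

Pick's theorem gives A = I + B/2 − 1, so B = 2(A − I + 1) = 2(471 − 465 + 1) = 14.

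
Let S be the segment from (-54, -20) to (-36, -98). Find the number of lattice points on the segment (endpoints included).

The number of lattice points on a segment between lattice points is gcd(|Δx|,|Δy|) + 1 = gcd(18,78) + 1 = 6 + 1 = 7.

7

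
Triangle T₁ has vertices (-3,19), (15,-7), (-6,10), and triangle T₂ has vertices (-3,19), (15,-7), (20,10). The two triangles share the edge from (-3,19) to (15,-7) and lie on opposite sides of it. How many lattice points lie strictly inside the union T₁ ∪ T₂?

336

The union is the simple quadrilateral with vertices (-3,19), (-6,10), (15,-7), (20,10) in order.
By the shoelace formula, twice the signed area is |((-3)·10 − (-6)·19) + ((-6)·(-7) − 15·10) + (15·10 − 20·(-7)) + (20·19 − (-3)·10)| = 676, so the area is 338.
The number of boundary lattice points is Σ gcd(|Δx|,|Δy|) = gcd(3,9) + gcd(21,17) + gcd(5,17) + gcd(23,9) = 3+1+1+1 = 6.
By Pick's theorem I = A − B/2 + 1 = 338 − 6/2 + 1 = 336.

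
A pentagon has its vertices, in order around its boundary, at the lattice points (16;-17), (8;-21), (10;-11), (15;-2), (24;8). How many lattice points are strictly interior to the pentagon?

147

The shoelace formula gives twice the area as |(16·(-21) − 8·(-17)) + (8·(-11) − 10·(-21)) + (10·(-2) − 15·(-11)) + (15·8 − 24·(-2)) + (24·(-17) − 16·8)| = 301, so the area is 301/2.
Summing gcd(|Δx|,|Δy|) over the edges gives the boundary count: gcd(8,4) + gcd(2,10) + gcd(5,9) + gcd(9,10) + gcd(8,25) = 4+2+1+1+1 = 9.
Pick's theorem gives I = A − B/2 + 1 = 301/2 − 9/2 + 1 = 147.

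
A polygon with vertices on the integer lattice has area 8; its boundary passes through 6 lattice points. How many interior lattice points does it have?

6

From Pick's theorem, I = A − B/2 + 1 = 8 − 6/2 + 1 = 6.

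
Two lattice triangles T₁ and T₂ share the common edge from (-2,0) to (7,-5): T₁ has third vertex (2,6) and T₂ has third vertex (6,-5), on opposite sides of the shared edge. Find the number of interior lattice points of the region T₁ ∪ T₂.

38

The union is the simple quadrilateral with vertices (-2,0), (2,6), (7,-5), (6,-5) in order.
The shoelace formula gives twice the area as |((-2)·6 − 2·0) + (2·(-5) − 7·6) + (7·(-5) − 6·(-5)) + (6·0 − (-2)·(-5))| = 79, so the area is 39.5.
Along each edge there are gcd(|Δx|,|Δy|)+1 lattice points, so counting each shared vertex once the boundary has gcd(4,6) + gcd(5,11) + gcd(1,0) + gcd(8,5) = 2+1+1+1 = 5.
By Pick's theorem I = A − B/2 + 1 = 39.5 − 5/2 + 1 = 38.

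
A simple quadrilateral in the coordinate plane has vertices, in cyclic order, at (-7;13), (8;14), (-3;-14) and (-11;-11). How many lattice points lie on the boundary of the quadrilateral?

The number of boundary lattice points is Σ gcd(|Δx|,|Δy|) = gcd(15,1) + gcd(11,28) + gcd(8,3) + gcd(4,24) = 1+1+1+4 = 7.

7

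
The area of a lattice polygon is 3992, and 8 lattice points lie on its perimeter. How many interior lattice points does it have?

From Pick's theorem, I = A − B/2 + 1 = 3992 − 8/2 + 1 = 3989.

3989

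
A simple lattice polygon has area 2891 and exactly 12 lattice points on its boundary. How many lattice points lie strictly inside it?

2886

Pick's theorem A = I + B/2 − 1 rearranges to I = A − B/2 + 1 = 2891 − 12/2 + 1 = 2886.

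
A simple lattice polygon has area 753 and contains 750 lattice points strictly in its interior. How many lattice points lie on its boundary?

Pick's theorem gives A = I + B/2 − 1, so B = 2(A − I + 1) = 2(753 − 750 + 1) = 8.

8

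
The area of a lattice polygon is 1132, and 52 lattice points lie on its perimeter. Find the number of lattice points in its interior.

From Pick's theorem, I = A − B/2 + 1 = 1132 − 52/2 + 1 = 1107.

1107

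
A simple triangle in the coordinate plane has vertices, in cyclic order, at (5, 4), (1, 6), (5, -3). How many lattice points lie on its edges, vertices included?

10

The number of boundary lattice points is Σ gcd(|Δx|,|Δy|) = gcd(4,2) + gcd(4,9) + gcd(0,7) = 2+1+7 = 10.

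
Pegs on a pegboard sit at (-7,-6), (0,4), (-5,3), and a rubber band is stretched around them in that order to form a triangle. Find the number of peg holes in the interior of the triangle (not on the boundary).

The shoelace formula gives twice the area as |[(-7)·4 − 0·(-6)] + [0·3 − (-5)·4] + [(-5)·(-6) − (-7)·3]| = 43, so the area is 21.5.
The number of boundary lattice points is Σ gcd(|Δx|,|Δy|) = gcd(7,10) + gcd(5,1) + gcd(2,9) = 1+1+1 = 3.
Pick's theorem gives I = A − B/2 + 1 = 21.5 − 3/2 + 1 = 21.

21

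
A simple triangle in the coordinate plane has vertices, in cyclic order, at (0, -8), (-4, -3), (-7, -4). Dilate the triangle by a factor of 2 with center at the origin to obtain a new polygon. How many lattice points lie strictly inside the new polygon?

36

The shoelace formula gives twice the area as |(0·(-3) − (-4)·(-8)) + ((-4)·(-4) − (-7)·(-3)) + ((-7)·(-8) − 0·(-4))| = 19, so the area is 9.5.
Summing gcd(|Δx|,|Δy|) over the edges gives the boundary count: gcd(4,5) + gcd(3,1) + gcd(7,4) = 1+1+1 = 3.
Scaling by 2 multiplies the area by 2² = 4 (so the new area is 38) and multiplies the boundary lattice-point count by 2, giving 6.
By Pick's theorem, the interior count of the dilated polygon is 38 − 6/2 + 1 = 36.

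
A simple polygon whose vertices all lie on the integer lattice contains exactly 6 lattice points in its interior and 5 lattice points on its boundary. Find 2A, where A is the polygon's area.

15

By Pick's theorem, A = I + B/2 − 1 = 6 + 5/2 − 1 = 15/2.
Hence 2A = 15.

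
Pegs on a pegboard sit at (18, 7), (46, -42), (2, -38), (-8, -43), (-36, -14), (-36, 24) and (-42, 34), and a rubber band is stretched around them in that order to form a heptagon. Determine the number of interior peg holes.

Using the shoelace formula, 2A = |(18·(-42) − 46·7) + (46·(-38) − 2·(-42)) + (2·(-43) − (-8)·(-38)) + ((-8)·(-14) − (-36)·(-43)) + ((-36)·24 − (-36)·(-14)) + ((-36)·34 − (-42)·24) + ((-42)·7 − 18·34)| = 7058, so the area is 3529.
Along each edge there are gcd(|Δx|,|Δy|)+1 lattice points, so counting each shared vertex once the boundary has gcd(28,49) + gcd(44,4) + gcd(10,5) + gcd(28,29) + gcd(0,38) + gcd(6,10) + gcd(60,27) = 7+4+5+1+38+2+3 = 60.
By Pick's theorem A = I + B/2 − 1, so I = 3529 − 60/2 + 1 = 3500.

3500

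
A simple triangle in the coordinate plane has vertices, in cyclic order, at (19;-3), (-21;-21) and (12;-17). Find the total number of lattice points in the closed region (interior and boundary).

Using the shoelace formula, 2A = |(19·(-21) − (-21)·(-3)) + ((-21)·(-17) − 12·(-21)) + (12·(-3) − 19·(-17))| = 434, so the area is 217.
Summing gcd(|Δx|,|Δy|) over the edges gives the boundary count: gcd(40,18) + gcd(33,4) + gcd(7,14) = 2+1+7 = 10.
Pick's theorem gives I = A − B/2 + 1 = 217 − 10/2 + 1 = 213, so the closed region contains I + B = 213 + 10 = 223 lattice points.

223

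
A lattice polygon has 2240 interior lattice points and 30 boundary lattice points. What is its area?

By Pick's theorem, A = I + B/2 − 1 = 2240 + 30/2 − 1 = 2254.

2254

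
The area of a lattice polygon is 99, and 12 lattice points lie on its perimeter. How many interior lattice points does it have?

94

From Pick's theorem, I = A − B/2 + 1 = 99 − 12/2 + 1 = 94.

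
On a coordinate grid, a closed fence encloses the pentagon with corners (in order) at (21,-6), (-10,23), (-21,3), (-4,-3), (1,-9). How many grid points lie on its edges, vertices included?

5

Along each edge there are gcd(|Δx|,|Δy|)+1 lattice points, so counting each shared vertex once the boundary has gcd(31,29) + gcd(11,20) + gcd(17,6) + gcd(5,6) + gcd(20,3) = 1+1+1+1+1 = 5.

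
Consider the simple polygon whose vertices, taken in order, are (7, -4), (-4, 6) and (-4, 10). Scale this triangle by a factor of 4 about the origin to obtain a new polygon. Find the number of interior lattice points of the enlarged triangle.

341

Using the shoelace formula, 2A = |(7·6 − (-4)·(-4)) + ((-4)·10 − (-4)·6) + ((-4)·(-4) − 7·10)| = 44, so the area is 22.
Along each edge there are gcd(|Δx|,|Δy|)+1 lattice points, so counting each shared vertex once the boundary has gcd(11,10) + gcd(0,4) + gcd(11,14) = 1+4+1 = 6.
Scaling by 4 multiplies the area by 4² = 16 (so the new area is 352) and multiplies the boundary lattice-point count by 4, giving 24.
By Pick's theorem, the interior count of the dilated polygon is 352 − 24/2 + 1 = 341.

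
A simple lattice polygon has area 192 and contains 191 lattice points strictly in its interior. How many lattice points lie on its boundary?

Pick's theorem gives A = I + B/2 − 1, so B = 2(A − I + 1) = 2(192 − 191 + 1) = 4.

4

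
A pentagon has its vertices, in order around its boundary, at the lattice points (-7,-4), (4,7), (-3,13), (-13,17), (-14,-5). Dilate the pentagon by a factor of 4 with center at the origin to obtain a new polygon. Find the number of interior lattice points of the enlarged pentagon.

3825

Using the shoelace formula, 2A = |((-7)·7 − 4·(-4)) + (4·13 − (-3)·7) + ((-3)·17 − (-13)·13) + ((-13)·(-5) − (-14)·17) + ((-14)·(-4) − (-7)·(-5))| = 482, so the area is 241.
The number of boundary lattice points is Σ gcd(|Δx|,|Δy|) = gcd(11,11) + gcd(7,6) + gcd(10,4) + gcd(1,22) + gcd(7,1) = 11+1+2+1+1 = 16.
Scaling by 4 multiplies the area by 4² = 16 (so the new area is 3856) and multiplies the boundary lattice-point count by 4, giving 64.
By Pick's theorem, the interior count of the dilated polygon is 3856 − 64/2 + 1 = 3825.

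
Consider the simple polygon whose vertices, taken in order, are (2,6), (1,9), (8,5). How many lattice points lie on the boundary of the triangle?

Summing gcd(|Δx|,|Δy|) over the edges gives the boundary count: gcd(1,3) + gcd(7,4) + gcd(6,1) = 1+1+1 = 3.

3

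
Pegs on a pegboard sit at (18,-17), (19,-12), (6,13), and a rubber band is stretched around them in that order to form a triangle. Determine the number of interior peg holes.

42

By the shoelace formula, twice the signed area is |[18·(-12) − 19·(-17)] + [19·13 − 6·(-12)] + [6·(-17) − 18·13]| = 90, so the area is 45.
Along each edge there are gcd(|Δx|,|Δy|)+1 lattice points, so counting each shared vertex once the boundary has gcd(1,5) + gcd(13,25) + gcd(12,30) = 1+1+6 = 8.
Pick's theorem gives I = A − B/2 + 1 = 45 − 8/2 + 1 = 42.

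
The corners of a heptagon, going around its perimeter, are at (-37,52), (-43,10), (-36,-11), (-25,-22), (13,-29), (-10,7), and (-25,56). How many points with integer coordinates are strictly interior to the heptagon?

2193

The shoelace formula gives twice the area as |[(-37)·10 − (-43)·52] + [(-43)·(-11) − (-36)·10] + [(-36)·(-22) − (-25)·(-11)] + [(-25)·(-29) − 13·(-22)] + [13·7 − (-10)·(-29)] + [(-10)·56 − (-25)·7] + [(-25)·52 − (-37)·56]| = 4415, so the area is 4415/2.
The number of boundary lattice points is Σ gcd(|Δx|,|Δy|) = gcd(6,42) + gcd(7,21) + gcd(11,11) + gcd(38,7) + gcd(23,36) + gcd(15,49) + gcd(12,4) = 6+7+11+1+1+1+4 = 31.
By Pick's theorem A = I + B/2 − 1, so I = 4415/2 − 31/2 + 1 = 2193.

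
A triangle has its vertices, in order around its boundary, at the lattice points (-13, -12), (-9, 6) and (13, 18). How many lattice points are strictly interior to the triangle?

By the shoelace formula, twice the signed area is |((-13)·6 − (-9)·(-12)) + ((-9)·18 − 13·6) + (13·(-12) − (-13)·18)| = 348, so the area is 174.
Along each edge there are gcd(|Δx|,|Δy|)+1 lattice points, so counting each shared vertex once the boundary has gcd(4,18) + gcd(22,12) + gcd(26,30) = 2+2+2 = 6.
By Pick's theorem A = I + B/2 − 1, so I = 174 − 6/2 + 1 = 172.

172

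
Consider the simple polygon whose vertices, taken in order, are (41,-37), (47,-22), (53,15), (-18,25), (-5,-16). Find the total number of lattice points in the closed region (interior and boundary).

The shoelace formula gives twice the area as |[41·(-22) − 47·(-37)] + [47·15 − 53·(-22)] + [53·25 − (-18)·15] + [(-18)·(-16) − (-5)·25] + [(-5)·(-37) − 41·(-16)]| = 5557, so the area is 5557/2.
Summing gcd(|Δx|,|Δy|) over the edges gives the boundary count: gcd(6,15) + gcd(6,37) + gcd(71,10) + gcd(13,41) + gcd(46,21) = 3+1+1+1+1 = 7.
Pick's theorem gives I = A − B/2 + 1 = 5557/2 − 7/2 + 1 = 2776, so the closed region contains I + B = 2776 + 7 = 2783 lattice points.

2783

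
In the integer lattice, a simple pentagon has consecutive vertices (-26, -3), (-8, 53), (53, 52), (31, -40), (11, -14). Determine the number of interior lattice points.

4372

Using the shoelace formula, 2A = |((-26)·53 − (-8)·(-3)) + ((-8)·52 − 53·53) + (53·(-40) − 31·52) + (31·(-14) − 11·(-40)) + (11·(-3) − (-26)·(-14))| = 8750, so the area is 4375.
The number of boundary lattice points is Σ gcd(|Δx|,|Δy|) = gcd(18,56) + gcd(61,1) + gcd(22,92) + gcd(20,26) + gcd(37,11) = 2+1+2+2+1 = 8.
Pick's theorem gives I = A − B/2 + 1 = 4375 − 8/2 + 1 = 4372.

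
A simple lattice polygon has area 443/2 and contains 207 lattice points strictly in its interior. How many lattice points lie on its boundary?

Pick's theorem gives A = I + B/2 − 1, so B = 2(A − I + 1) = 2(443/2 − 207 + 1) = 31.

31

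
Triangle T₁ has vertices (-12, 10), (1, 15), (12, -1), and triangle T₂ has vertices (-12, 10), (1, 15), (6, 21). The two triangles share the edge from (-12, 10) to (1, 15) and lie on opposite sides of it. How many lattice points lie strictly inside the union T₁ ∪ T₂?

The union is the simple quadrilateral with vertices (-12, 10), (12, -1), (1, 15), (6, 21) in order.
The shoelace formula gives twice the area as |[(-12)·(-1) − 12·10] + [12·15 − 1·(-1)] + [1·21 − 6·15] + [6·10 − (-12)·21]| = 316, so the area is 158.
Summing gcd(|Δx|,|Δy|) over the edges gives the boundary count: gcd(24,11) + gcd(11,16) + gcd(5,6) + gcd(18,11) = 1+1+1+1 = 4.
By Pick's theorem I = A − B/2 + 1 = 158 − 4/2 + 1 = 157.

157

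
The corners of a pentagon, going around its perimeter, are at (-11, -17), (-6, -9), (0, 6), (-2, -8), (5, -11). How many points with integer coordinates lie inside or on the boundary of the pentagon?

The shoelace formula gives twice the area as |((-11)·(-9) − (-6)·(-17)) + ((-6)·6 − 0·(-9)) + (0·(-8) − (-2)·6) + ((-2)·(-11) − 5·(-8)) + (5·(-17) − (-11)·(-11))| = 171, so the area is 85.5.
The number of boundary lattice points is Σ gcd(|Δx|,|Δy|) = gcd(5,8) + gcd(6,15) + gcd(2,14) + gcd(7,3) + gcd(16,6) = 1+3+2+1+2 = 9.
Pick's theorem gives I = A − B/2 + 1 = 85.5 − 9/2 + 1 = 82, so the closed region contains I + B = 82 + 9 = 91 lattice points.

91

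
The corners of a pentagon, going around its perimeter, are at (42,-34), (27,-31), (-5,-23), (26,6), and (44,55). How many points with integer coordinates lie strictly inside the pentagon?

By the shoelace formula, twice the signed area is |(42·(-31) − 27·(-34)) + (27·(-23) − (-5)·(-31)) + ((-5)·6 − 26·(-23)) + (26·55 − 44·6) + (44·(-34) − 42·55)| = 3232, so the area is 1616.
The number of boundary lattice points is Σ gcd(|Δx|,|Δy|) = gcd(15,3) + gcd(32,8) + gcd(31,29) + gcd(18,49) + gcd(2,89) = 3+8+1+1+1 = 14.
Pick's theorem gives I = A − B/2 + 1 = 1616 − 14/2 + 1 = 1610.

1610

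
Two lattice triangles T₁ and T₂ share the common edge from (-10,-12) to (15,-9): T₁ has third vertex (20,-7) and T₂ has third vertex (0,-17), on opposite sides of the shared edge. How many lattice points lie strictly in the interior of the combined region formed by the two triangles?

90

The union is the simple quadrilateral with vertices (-10,-12), (20,-7), (15,-9), (0,-17) in order.
The shoelace formula gives twice the area as |((-10)·(-7) − 20·(-12)) + (20·(-9) − 15·(-7)) + (15·(-17) − 0·(-9)) + (0·(-12) − (-10)·(-17))| = 190, so the area is 95.
Along each edge there are gcd(|Δx|,|Δy|)+1 lattice points, so counting each shared vertex once the boundary has gcd(30,5) + gcd(5,2) + gcd(15,8) + gcd(10,5) = 5+1+1+5 = 12.
By Pick's theorem I = A − B/2 + 1 = 95 − 12/2 + 1 = 90.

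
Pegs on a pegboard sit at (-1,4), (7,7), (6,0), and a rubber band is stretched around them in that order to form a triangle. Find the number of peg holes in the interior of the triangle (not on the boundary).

26

The shoelace formula gives twice the area as |[(-1)·7 − 7·4] + [7·0 − 6·7] + [6·4 − (-1)·0]| = 53, so the area is 53/2.
Summing gcd(|Δx|,|Δy|) over the edges gives the boundary count: gcd(8,3) + gcd(1,7) + gcd(7,4) = 1+1+1 = 3.
Pick's theorem gives I = A − B/2 + 1 = 53/2 − 3/2 + 1 = 26.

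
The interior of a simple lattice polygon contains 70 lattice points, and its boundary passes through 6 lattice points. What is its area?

By Pick's theorem, A = I + B/2 − 1 = 70 + 6/2 − 1 = 72.

72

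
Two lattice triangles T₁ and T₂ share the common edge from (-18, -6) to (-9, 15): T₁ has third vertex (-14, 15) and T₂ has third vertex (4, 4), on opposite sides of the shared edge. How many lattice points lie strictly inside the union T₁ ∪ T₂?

235

The union is the simple quadrilateral with vertices (-18, -6), (-14, 15), (-9, 15), (4, 4) in order.
Using the shoelace formula, 2A = |((-18)·15 − (-14)·(-6)) + ((-14)·15 − (-9)·15) + ((-9)·4 − 4·15) + (4·(-6) − (-18)·4)| = 477, so the area is 238.5.
Along each edge there are gcd(|Δx|,|Δy|)+1 lattice points, so counting each shared vertex once the boundary has gcd(4,21) + gcd(5,0) + gcd(13,11) + gcd(22,10) = 1+5+1+2 = 9.
By Pick's theorem I = A − B/2 + 1 = 238.5 − 9/2 + 1 = 235.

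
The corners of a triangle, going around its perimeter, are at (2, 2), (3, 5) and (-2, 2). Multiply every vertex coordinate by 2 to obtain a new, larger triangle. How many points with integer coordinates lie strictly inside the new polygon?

The shoelace formula gives twice the area as |(2·5 − 3·2) + (3·2 − (-2)·5) + ((-2)·2 − 2·2)| = 12, so the area is 6.
Along each edge there are gcd(|Δx|,|Δy|)+1 lattice points, so counting each shared vertex once the boundary has gcd(1,3) + gcd(5,3) + gcd(4,0) = 1+1+4 = 6.
Scaling by 2 multiplies the area by 2² = 4 (so the new area is 24) and multiplies the boundary lattice-point count by 2, giving 12.
By Pick's theorem, the interior count of the dilated polygon is 24 − 12/2 + 1 = 19.

19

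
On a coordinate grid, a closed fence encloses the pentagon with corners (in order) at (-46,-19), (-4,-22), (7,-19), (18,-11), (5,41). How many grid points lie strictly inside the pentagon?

1998

The shoelace formula gives twice the area as |[(-46)·(-22) − (-4)·(-19)] + [(-4)·(-19) − 7·(-22)] + [7·(-11) − 18·(-19)] + [18·41 − 5·(-11)] + [5·(-19) − (-46)·41]| = 4015, so the area is 2007.5.
Summing gcd(|Δx|,|Δy|) over the edges gives the boundary count: gcd(42,3) + gcd(11,3) + gcd(11,8) + gcd(13,52) + gcd(51,60) = 3+1+1+13+3 = 21.
By Pick's theorem A = I + B/2 − 1, so I = 2007.5 − 21/2 + 1 = 1998.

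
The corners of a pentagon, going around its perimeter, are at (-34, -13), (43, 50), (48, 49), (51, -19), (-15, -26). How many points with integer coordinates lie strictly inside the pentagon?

Using the shoelace formula, 2A = |((-34)·50 − 43·(-13)) + (43·49 − 48·50) + (48·(-19) − 51·49) + (51·(-26) − (-15)·(-19)) + ((-15)·(-13) − (-34)·(-26))| = 7145, so the area is 3572.5.
The number of boundary lattice points is Σ gcd(|Δx|,|Δy|) = gcd(77,63) + gcd(5,1) + gcd(3,68) + gcd(66,7) + gcd(19,13) = 7+1+1+1+1 = 11.
By Pick's theorem A = I + B/2 − 1, so I = 3572.5 − 11/2 + 1 = 3568.

3568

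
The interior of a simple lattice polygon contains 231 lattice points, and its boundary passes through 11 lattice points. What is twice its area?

By Pick's theorem, A = I + B/2 − 1 = 231 + 11/2 − 1 = 471/2.
Hence 2A = 471.

471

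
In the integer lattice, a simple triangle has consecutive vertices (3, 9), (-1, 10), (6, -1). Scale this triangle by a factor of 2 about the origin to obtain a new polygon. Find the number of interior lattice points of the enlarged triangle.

Using the shoelace formula, 2A = |(3·10 − (-1)·9) + ((-1)·(-1) − 6·10) + (6·9 − 3·(-1))| = 37, so the area is 18.5.
Along each edge there are gcd(|Δx|,|Δy|)+1 lattice points, so counting each shared vertex once the boundary has gcd(4,1) + gcd(7,11) + gcd(3,10) = 1+1+1 = 3.
Scaling by 2 multiplies the area by 2² = 4 (so the new area is 74) and multiplies the boundary lattice-point count by 2, giving 6.
By Pick's theorem, the interior count of the dilated polygon is 74 − 6/2 + 1 = 72.

72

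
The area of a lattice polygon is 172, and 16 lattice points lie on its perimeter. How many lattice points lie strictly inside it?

From Pick's theorem, I = A − B/2 + 1 = 172 − 16/2 + 1 = 165.

165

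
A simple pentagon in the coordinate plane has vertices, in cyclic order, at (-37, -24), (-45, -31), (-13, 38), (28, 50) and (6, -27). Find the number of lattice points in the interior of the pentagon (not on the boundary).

The shoelace formula gives twice the area as |[(-37)·(-31) − (-45)·(-24)] + [(-45)·38 − (-13)·(-31)] + [(-13)·50 − 28·38] + [28·(-27) − 6·50] + [6·(-24) − (-37)·(-27)]| = 5959, so the area is 5959/2.
Summing gcd(|Δx|,|Δy|) over the edges gives the boundary count: gcd(8,7) + gcd(32,69) + gcd(41,12) + gcd(22,77) + gcd(43,3) = 1+1+1+11+1 = 15.
Pick's theorem gives I = A − B/2 + 1 = 5959/2 − 15/2 + 1 = 2973.

2973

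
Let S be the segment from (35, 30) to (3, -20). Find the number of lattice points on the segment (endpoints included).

3

The number of lattice points on a segment between lattice points is gcd(|Δx|,|Δy|) + 1 = gcd(32,50) + 1 = 2 + 1 = 3.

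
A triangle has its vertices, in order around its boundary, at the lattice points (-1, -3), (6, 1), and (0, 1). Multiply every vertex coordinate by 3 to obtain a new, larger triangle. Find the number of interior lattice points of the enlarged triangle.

Using the shoelace formula, 2A = |[(-1)·1 − 6·(-3)] + [6·1 − 0·1] + [0·(-3) − (-1)·1]| = 24, so the area is 12.
The number of boundary lattice points is Σ gcd(|Δx|,|Δy|) = gcd(7,4) + gcd(6,0) + gcd(1,4) = 1+6+1 = 8.
Scaling by 3 multiplies the area by 3² = 9 (so the new area is 108) and multiplies the boundary lattice-point count by 3, giving 24.
By Pick's theorem, the interior count of the dilated polygon is 108 − 24/2 + 1 = 97.

97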